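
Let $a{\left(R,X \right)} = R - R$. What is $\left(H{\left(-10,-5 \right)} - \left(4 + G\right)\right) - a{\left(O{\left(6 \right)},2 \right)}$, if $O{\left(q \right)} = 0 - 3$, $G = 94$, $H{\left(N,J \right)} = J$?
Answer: $-103$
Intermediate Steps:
$O{\left(q \right)} = -3$ ($O{\left(q \right)} = 0 - 3 = -3$)
$a{\left(R,X \right)} = 0$
$\left(H{\left(-10,-5 \right)} - \left(4 + G\right)\right) - a{\left(O{\left(6 \right)},2 \right)} = \left(-5 - \left(4 + 94\right)\right) - 0 = \left(-5 - 98\right) + 0 = -103 + 0 = -103$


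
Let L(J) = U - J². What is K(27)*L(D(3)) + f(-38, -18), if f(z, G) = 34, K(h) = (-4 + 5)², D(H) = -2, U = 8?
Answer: 38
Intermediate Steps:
K(h) = 1 (K(h) = 1² = 1)
L(J) = 8 - J²
K(27)*L(D(3)) + f(-38, -18) = 1*(8 - 1*(-2)²) + 34 = 1*(8 - 1*4) + 34 = 1*(8 - 4) + 34 = 1*4 + 34 = 4 + 34 = 38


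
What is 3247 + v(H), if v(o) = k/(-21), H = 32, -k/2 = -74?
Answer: 68039/21 ≈ 3240.0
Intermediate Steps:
k = 148 (k = -2*(-74) = 148)
v(o) = -148/21 (v(o) = 148/(-21) = 148*(-1/21) = -148/21)
3247 + v(H) = 3247 - 148/21 = 68039/21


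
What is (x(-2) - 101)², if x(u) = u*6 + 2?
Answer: 12321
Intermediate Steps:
x(u) = 2 + 6*u (x(u) = 6*u + 2 = 2 + 6*u)
(x(-2) - 101)² = ((2 + 6*(-2)) - 101)² = ((2 - 12) - 101)² = (-10 - 101)² = (-111)² = 12321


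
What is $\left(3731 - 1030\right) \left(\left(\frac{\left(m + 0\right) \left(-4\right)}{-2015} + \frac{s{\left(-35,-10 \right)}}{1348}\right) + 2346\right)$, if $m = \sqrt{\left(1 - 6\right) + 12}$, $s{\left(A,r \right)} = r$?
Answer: $\frac{4270818499}{674} + \frac{10804 \sqrt{7}}{2015} \approx 6.3365 \cdot 10^{6}$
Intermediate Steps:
$m = \sqrt{7}$ ($m = \sqrt{-5 + 12} = \sqrt{7} \approx 2.6458$)
$\left(3731 - 1030\right) \left(\left(\frac{\left(m + 0\right) \left(-4\right)}{-2015} + \frac{s{\left(-35,-10 \right)}}{1348}\right) + 2346\right) = \left(3731 - 1030\right) \left(\left(\frac{\left(\sqrt{7} + 0\right) \left(-4\right)}{-2015} - \frac{10}{1348}\right) + 2346\right) = 2701 \left(\left(\sqrt{7} \left(-4\right) \left(- \frac{1}{2015}\right) - \frac{5}{674}\right) + 2346\right) = 2701 \left(\left(- 4 \sqrt{7} \left(- \frac{1}{2015}\right) - \frac{5}{674}\right) + 2346\right) = 2701 \left(\left(\frac{4 \sqrt{7}}{2015} - \frac{5}{674}\right) + 2346\right) = 2701 \left(\left(- \frac{5}{674} + \frac{4 \sqrt{7}}{2015}\right) + 2346\right) = 2701 \left(\frac{1581199}{674} + \frac{4 \sqrt{7}}{2015}\right) = \frac{4270818499}{674} + \frac{10804 \sqrt{7}}{2015}$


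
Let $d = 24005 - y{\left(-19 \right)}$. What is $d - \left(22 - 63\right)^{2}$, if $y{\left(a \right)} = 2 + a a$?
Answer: $21961$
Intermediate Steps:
$y{\left(a \right)} = 2 + a^{2}$
$d = 23642$ ($d = 24005 - \left(2 + \left(-19\right)^{2}\right) = 24005 - \left(2 + 361\right) = 24005 - 363 = 23642$)
$d - \left(22 - 63\right)^{2} = 23642 - \left(22 - 63\right)^{2} = 23642 - \left(-41\right)^{2} = 23642 - 1681 = 21961$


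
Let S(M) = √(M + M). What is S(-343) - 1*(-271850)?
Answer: 271850 + 7*I*√14 ≈ 2.7185e+5 + 26.192*I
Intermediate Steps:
S(M) = √2*√M (S(M) = √(2*M) = √2*√M)
S(-343) - 1*(-271850) = √2*√(-343) - 1*(-271850) = √2*(7*I*√7) + 271850 = 7*I*√14 + 271850 = 271850 + 7*I*√14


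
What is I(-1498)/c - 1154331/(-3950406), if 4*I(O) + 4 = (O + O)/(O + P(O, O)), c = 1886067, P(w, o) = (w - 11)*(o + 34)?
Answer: 133511881482509879/456911488138983471 ≈ 0.29221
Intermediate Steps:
P(w, o) = (-11 + w)*(34 + o)
I(O) = -1 + O/(2*(-374 + O² + 24*O)) (I(O) = -1 + ((O + O)/(O + (-374 - 11*O + 34*O + O*O)))/4 = -1 + ((2*O)/(O + (-374 - 11*O + 34*O + O²)))/4 = -1 + ((2*O)/(O + (-374 + O² + 23*O)))/4 = -1 + ((2*O)/(-374 + O² + 24*O))/4 = -1 + (2*O/(-374 + O² + 24*O))/4 = -1 + O/(2*(-374 + O² + 24*O)))
I(-1498)/c - 1154331/(-3950406) = ((374 - 1*(-1498)² - 47/2*(-1498))/(-374 + (-1498)² + 24*(-1498)))/1886067 - 1154331/(-3950406) = ((374 - 1*2244004 + 35203)/(-374 + 2244004 - 35952))*(1/1886067) - 1154331*(-1/3950406) = ((374 - 2244004 + 35203)/2207678)*(1/1886067) + 128259/438934 = ((1/2207678)*(-2208427))*(1/1886067) + 128259/438934 = -2208427/2207678*1/1886067 + 128259/438934 = -2208427/4163828622426 + 128259/438934 = 133511881482509879/456911488138983471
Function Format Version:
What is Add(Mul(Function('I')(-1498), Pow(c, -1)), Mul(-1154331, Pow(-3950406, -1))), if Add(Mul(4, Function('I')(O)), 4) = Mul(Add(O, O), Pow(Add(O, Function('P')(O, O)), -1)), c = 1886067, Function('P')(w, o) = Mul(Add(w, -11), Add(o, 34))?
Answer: Rational(133511881482509879, 456911488138983471) ≈ 0.29221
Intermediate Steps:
Function('P')(w, o) = Mul(Add(-11, w), Add(34, o))
Function('I')(O) = Add(-1, Mul(Rational(1, 2), O, Pow(Add(-374, Pow(O, 2), Mul(24, O)), -1))) (Function('I')(O) = Add(-1, Mul(Rational(1, 4), Mul(Add(O, O), Pow(Add(O, Add(-374, Mul(-11, O), Mul(34, O), Mul(O, O))), -1)))) = Add(-1, Mul(Rational(1, 4), Mul(Mul(2, O), Pow(Add(O, Add(-374, Mul(-11, O), Mul(34, O), Pow(O, 2))), -1)))) = Add(-1, Mul(Rational(1, 4), Mul(Mul(2, O), Pow(Add(O, Add(-374, Pow(O, 2), Mul(23, O))), -1)))) = Add(-1, Mul(Rational(1, 4), Mul(Mul(2, O), Pow(Add(-374, Pow(O, 2), Mul(24, O)), -1)))) = Add(-1, Mul(Rational(1, 4), Mul(2, O, Pow(Add(-374, Pow(O, 2), Mul(24, O)), -1)))) = Add(-1, Mul(Rational(1, 2), O, Pow(Add(-374, Pow(O, 2), Mul(24, O)), -1))))
Add(Mul(Function('I')(-1498), Pow(c, -1)), Mul(-1154331, Pow(-3950406, -1))) = Add(Mul(Mul(Pow(Add(-374, Pow(-1498, 2), Mul(24, -1498)), -1), Add(374, Mul(-1, Pow(-1498, 2)), Mul(Rational(-47, 2), -1498))), Pow(1886067, -1)), Mul(-1154331, Pow(-3950406, -1))) = Add(Mul(Mul(Pow(Add(-374, 2244004, -35952), -1), Add(374, Mul(-1, 2244004), 35203)), Rational(1, 1886067)), Mul(-1154331, Rational(-1, 3950406))) = Add(Mul(Mul(Pow(2207678, -1), Add(374, -2244004, 35203)), Rational(1, 1886067)), Rational(128259, 438934)) = Add(Mul(Mul(Rational(1, 2207678), -2208427), Rational(1, 1886067)), Rational(128259, 438934)) = Add(Mul(Rational(-2208427, 2207678), Rational(1, 1886067)), Rational(128259, 438934)) = Add(Rational(-2208427, 4163828622426), Rational(128259, 438934)) = Rational(133511881482509879, 456911488138983471)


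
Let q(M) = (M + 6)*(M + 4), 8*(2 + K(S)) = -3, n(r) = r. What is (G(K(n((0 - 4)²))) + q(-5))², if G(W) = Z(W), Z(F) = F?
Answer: 729/64 ≈ 11.391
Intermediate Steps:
K(S) = -19/8 (K(S) = -2 + (⅛)*(-3) = -2 - 3/8 = -19/8)
G(W) = W
q(M) = (4 + M)*(6 + M) (q(M) = (6 + M)*(4 + M) = (4 + M)*(6 + M))
(G(K(n((0 - 4)²))) + q(-5))² = (-19/8 + (24 + (-5)² + 10*(-5)))² = (-19/8 + (24 + 25 - 50))² = (-19/8 - 1)² = (-27/8)² = 729/64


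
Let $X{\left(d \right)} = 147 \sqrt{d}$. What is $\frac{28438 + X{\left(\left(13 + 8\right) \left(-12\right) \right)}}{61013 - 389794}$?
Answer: $- \frac{28438}{328781} - \frac{882 i \sqrt{7}}{328781} \approx -0.086495 - 0.0070976 i$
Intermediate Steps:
$\frac{28438 + X{\left(\left(13 + 8\right) \left(-12\right) \right)}}{61013 - 389794} = \frac{28438 + 147 \sqrt{\left(13 + 8\right) \left(-12\right)}}{61013 - 389794} = \frac{28438 + 147 \sqrt{21 \left(-12\right)}}{-328781} = \left(28438 + 147 \sqrt{-252}\right) \left(- \frac{1}{328781}\right) = \left(28438 + 147 \cdot 6 i \sqrt{7}\right) \left(- \frac{1}{328781}\right) = \left(28438 + 882 i \sqrt{7}\right) \left(- \frac{1}{328781}\right) = - \frac{28438}{328781} - \frac{882 i \sqrt{7}}{328781}$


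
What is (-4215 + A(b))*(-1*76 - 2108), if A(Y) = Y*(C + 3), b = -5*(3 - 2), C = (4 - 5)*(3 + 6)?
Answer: 9140040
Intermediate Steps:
C = -9 (C = -1*9 = -9)
b = -5 (b = -5*1 = -5)
A(Y) = -6*Y (A(Y) = Y*(-9 + 3) = Y*(-6) = -6*Y)
(-4215 + A(b))*(-1*76 - 2108) = (-4215 - 6*(-5))*(-1*76 - 2108) = (-4215 + 30)*(-76 - 2108) = -4185*(-2184) = 9140040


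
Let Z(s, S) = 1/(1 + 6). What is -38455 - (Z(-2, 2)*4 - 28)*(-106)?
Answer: -289537/7 ≈ -41362.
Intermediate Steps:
Z(s, S) = ⅐ (Z(s, S) = 1/7 = ⅐)
-38455 - (Z(-2, 2)*4 - 28)*(-106) = -38455 - ((⅐)*4 - 28)*(-106) = -38455 - (4/7 - 28)*(-106) = -38455 - (-192)*(-106)/7 = -38455 - 1*20352/7 = -38455 - 20352/7 = -289537/7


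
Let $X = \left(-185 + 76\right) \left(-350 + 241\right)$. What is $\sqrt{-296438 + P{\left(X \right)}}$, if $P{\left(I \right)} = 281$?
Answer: $i \sqrt{296157} \approx 544.2 i$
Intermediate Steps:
$X = 11881$ ($X = \left(-109\right) \left(-109\right) = 11881$)
$\sqrt{-296438 + P{\left(X \right)}} = \sqrt{-296438 + 281} = \sqrt{-296157} = i \sqrt{296157}$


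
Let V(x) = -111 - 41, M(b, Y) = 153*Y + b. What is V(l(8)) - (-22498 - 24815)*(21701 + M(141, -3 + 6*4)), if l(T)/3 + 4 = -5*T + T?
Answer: 1185427063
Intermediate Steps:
l(T) = -12 - 12*T (l(T) = -12 + 3*(-5*T + T) = -12 + 3*(-4*T) = -12 - 12*T)
M(b, Y) = b + 153*Y
V(x) = -152
V(l(8)) - (-22498 - 24815)*(21701 + M(141, -3 + 6*4)) = -152 - (-22498 - 24815)*(21701 + (141 + 153*(-3 + 6*4))) = -152 - (-47313)*(21701 + (141 + 153*(-3 + 24))) = -152 - (-47313)*(21701 + (141 + 153*21)) = -152 - (-47313)*(21701 + (141 + 3213)) = -152 - (-47313)*(21701 + 3354) = -152 - (-47313)*25055 = -152 - 1*(-1185427215) = -152 + 1185427215 = 1185427063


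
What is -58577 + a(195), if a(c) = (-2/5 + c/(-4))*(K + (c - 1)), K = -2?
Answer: -340069/5 ≈ -68014.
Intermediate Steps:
a(c) = (-3 + c)*(-⅖ - c/4) (a(c) = (-2/5 + c/(-4))*(-2 + (c - 1)) = (-2*⅕ + c*(-¼))*(-2 + (-1 + c)) = (-⅖ - c/4)*(-3 + c) = (-3 + c)*(-⅖ - c/4))
-58577 + a(195) = -58577 + (6/5 - ¼*195² + (7/20)*195) = -58577 + (6/5 - ¼*38025 + 273/4) = -58577 + (6/5 - 38025/4 + 273/4) = -58577 - 47184/5 = -340069/5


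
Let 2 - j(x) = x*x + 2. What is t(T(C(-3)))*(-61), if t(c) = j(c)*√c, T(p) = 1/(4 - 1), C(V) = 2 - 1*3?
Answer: 61*√3/27 ≈ 3.9132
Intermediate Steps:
j(x) = -x² (j(x) = 2 - (x*x + 2) = 2 - (x² + 2) = 2 - (2 + x²) = 2 + (-2 - x²) = -x²)
C(V) = -1 (C(V) = 2 - 3 = -1)
T(p) = ⅓ (T(p) = 1/3 = ⅓)
t(c) = -c^(5/2) (t(c) = (-c²)*√c = -c^(5/2))
t(T(C(-3)))*(-61) = -(⅓)^(5/2)*(-61) = -√3/27*(-61) = 61*√3/27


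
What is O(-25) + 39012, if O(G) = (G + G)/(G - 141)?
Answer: 3238021/83 ≈ 39012.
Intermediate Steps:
O(G) = 2*G/(-141 + G) (O(G) = (2*G)/(-141 + G) = 2*G/(-141 + G))
O(-25) + 39012 = 2*(-25)/(-141 - 25) + 39012 = 2*(-25)/(-166) + 39012 = 2*(-25)*(-1/166) + 39012 = 25/83 + 39012 = 3238021/83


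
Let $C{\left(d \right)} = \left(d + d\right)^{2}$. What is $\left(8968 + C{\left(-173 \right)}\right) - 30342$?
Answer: $98342$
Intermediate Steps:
$C{\left(d \right)} = 4 d^{2}$ ($C{\left(d \right)} = \left(2 d\right)^{2} = 4 d^{2}$)
$\left(8968 + C{\left(-173 \right)}\right) - 30342 = \left(8968 + 4 \left(-173\right)^{2}\right) - 30342 = \left(8968 + 4 \cdot 29929\right) - 30342 = \left(8968 + 119716\right) - 30342 = 128684 - 30342 = 98342$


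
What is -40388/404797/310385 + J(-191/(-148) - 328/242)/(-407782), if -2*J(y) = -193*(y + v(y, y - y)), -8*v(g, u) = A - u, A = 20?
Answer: 48399772062400073/79783908336663177680 ≈ 0.00060664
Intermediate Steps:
v(g, u) = -5/2 + u/8 (v(g, u) = -(20 - u)/8 = -5/2 + u/8)
J(y) = -965/4 + 193*y/2 (J(y) = -(-193)*(y + (-5/2 + (y - y)/8))/2 = -(-193)*(y + (-5/2 + (1/8)*0))/2 = -(-193)*(y + (-5/2 + 0))/2 = -(-193)*(y - 5/2)/2 = -(-193)*(-5/2 + y)/2 = -(965/2 - 193*y)/2 = -965/4 + 193*y/2)
-40388/404797/310385 + J(-191/(-148) - 328/242)/(-407782) = -40388/404797/310385 + (-965/4 + 193*(-191/(-148) - 328/242)/2)/(-407782) = -40388*1/404797*(1/310385) + (-965/4 + 193*(-191*(-1/148) - 328*1/242)/2)*(-1/407782) = -40388/404797*1/310385 + (-965/4 + 193*(191/148 - 164/121)/2)*(-1/407782) = -1756/5462735515 + (-965/4 + (193/2)*(-1161/17908))*(-1/407782) = -1756/5462735515 + (-965/4 - 224073/35816)*(-1/407782) = -1756/5462735515 - 8864683/35816*(-1/407782) = -1756/5462735515 + 8864683/14605120112 = 48399772062400073/79783908336663177680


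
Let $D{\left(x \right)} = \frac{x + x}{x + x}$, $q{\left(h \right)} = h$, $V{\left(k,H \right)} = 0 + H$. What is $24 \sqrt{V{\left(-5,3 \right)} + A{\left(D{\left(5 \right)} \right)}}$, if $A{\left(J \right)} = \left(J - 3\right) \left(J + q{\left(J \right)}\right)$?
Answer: $24 i \approx 24.0 i$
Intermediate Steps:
$V{\left(k,H \right)} = H$
$D{\left(x \right)} = 1$ ($D{\left(x \right)} = \frac{2 x}{2 x} = 2 x \frac{1}{2 x} = 1$)
$A{\left(J \right)} = 2 J \left(-3 + J\right)$ ($A{\left(J \right)} = \left(J - 3\right) \left(J + J\right) = \left(-3 + J\right) 2 J = 2 J \left(-3 + J\right)$)
$24 \sqrt{V{\left(-5,3 \right)} + A{\left(D{\left(5 \right)} \right)}} = 24 \sqrt{3 + 2 \cdot 1 \left(-3 + 1\right)} = 24 \sqrt{3 + 2 \cdot 1 \left(-2\right)} = 24 \sqrt{3 - 4} = 24 \sqrt{-1} = 24 i$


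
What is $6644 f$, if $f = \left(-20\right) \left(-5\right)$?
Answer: $664400$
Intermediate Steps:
$f = 100$
$6644 f = 6644 \cdot 100 = 664400$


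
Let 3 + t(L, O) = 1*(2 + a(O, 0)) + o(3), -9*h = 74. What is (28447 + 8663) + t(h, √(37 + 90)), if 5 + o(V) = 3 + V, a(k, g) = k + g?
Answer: 37110 + √127 ≈ 37121.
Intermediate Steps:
h = -74/9 (h = -⅑*74 = -74/9 ≈ -8.2222)
a(k, g) = g + k
o(V) = -2 + V (o(V) = -5 + (3 + V) = -2 + V)
t(L, O) = O (t(L, O) = -3 + (1*(2 + (0 + O)) + (-2 + 3)) = -3 + (1*(2 + O) + 1) = -3 + ((2 + O) + 1) = -3 + (3 + O) = O)
(28447 + 8663) + t(h, √(37 + 90)) = (28447 + 8663) + √(37 + 90) = 37110 + √127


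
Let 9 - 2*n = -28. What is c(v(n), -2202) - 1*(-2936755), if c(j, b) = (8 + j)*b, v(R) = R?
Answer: 2878402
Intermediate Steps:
n = 37/2 (n = 9/2 - ½*(-28) = 9/2 + 14 = 37/2 ≈ 18.500)
c(j, b) = b*(8 + j)
c(v(n), -2202) - 1*(-2936755) = -2202*(8 + 37/2) - 1*(-2936755) = -2202*53/2 + 2936755 = -58353 + 2936755 = 2878402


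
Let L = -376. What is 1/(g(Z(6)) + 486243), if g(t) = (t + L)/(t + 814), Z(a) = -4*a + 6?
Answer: 398/193524517 ≈ 2.0566e-6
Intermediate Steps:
Z(a) = 6 - 4*a
g(t) = (-376 + t)/(814 + t) (g(t) = (t - 376)/(t + 814) = (-376 + t)/(814 + t))
1/(g(Z(6)) + 486243) = 1/((-376 + (6 - 4*6))/(814 + (6 - 4*6)) + 486243) = 1/((-376 + (6 - 24))/(814 + (6 - 24)) + 486243) = 1/((-376 - 18)/(814 - 18) + 486243) = 1/(-394/796 + 486243) = 1/((1/796)*(-394) + 486243) = 1/(-197/398 + 486243) = 1/(193524517/398) = 398/193524517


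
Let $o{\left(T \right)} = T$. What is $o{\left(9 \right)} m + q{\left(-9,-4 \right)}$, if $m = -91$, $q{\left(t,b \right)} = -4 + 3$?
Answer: $-820$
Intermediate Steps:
$q{\left(t,b \right)} = -1$
$o{\left(9 \right)} m + q{\left(-9,-4 \right)} = 9 \left(-91\right) - 1 = -819 - 1 = -820$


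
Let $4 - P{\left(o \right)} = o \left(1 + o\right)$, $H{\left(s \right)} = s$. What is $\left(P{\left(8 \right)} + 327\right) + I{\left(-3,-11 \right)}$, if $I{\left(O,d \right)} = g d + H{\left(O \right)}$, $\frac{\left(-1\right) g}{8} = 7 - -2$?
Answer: $1048$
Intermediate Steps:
$g = -72$ ($g = - 8 \left(7 - -2\right) = - 8 \left(7 + 2\right) = \left(-8\right) 9 = -72$)
$I{\left(O,d \right)} = O - 72 d$ ($I{\left(O,d \right)} = - 72 d + O = O - 72 d$)
$P{\left(o \right)} = 4 - o \left(1 + o\right)$
$\left(P{\left(8 \right)} + 327\right) + I{\left(-3,-11 \right)} = \left(\left(4 - 8 - 8^{2}\right) + 327\right) - -789 = \left(\left(4 - 8 - 64\right) + 327\right) + \left(-3 + 792\right) = \left(\left(4 - 8 - 64\right) + 327\right) + 789 = \left(-68 + 327\right) + 789 = 259 + 789 = 1048$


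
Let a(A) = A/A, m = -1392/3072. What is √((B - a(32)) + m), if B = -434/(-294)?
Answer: √651/168 ≈ 0.15187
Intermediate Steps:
B = 31/21 (B = -434*(-1/294) = 31/21 ≈ 1.4762)
m = -29/64 (m = -1392*1/3072 = -29/64 ≈ -0.45313)
a(A) = 1
√((B - a(32)) + m) = √((31/21 - 1*1) - 29/64) = √((31/21 - 1) - 29/64) = √(10/21 - 29/64) = √(31/1344) = √651/168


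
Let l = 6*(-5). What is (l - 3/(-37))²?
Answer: 1225449/1369 ≈ 895.14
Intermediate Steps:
l = -30
(l - 3/(-37))² = (-30 - 3/(-37))² = (-30 - 3*(-1/37))² = (-30 + 3/37)² = (-1107/37)² = 1225449/1369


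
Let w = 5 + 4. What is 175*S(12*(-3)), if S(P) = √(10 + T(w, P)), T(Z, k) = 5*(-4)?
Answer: 175*I*√10 ≈ 553.4*I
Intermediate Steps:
w = 9
T(Z, k) = -20
S(P) = I*√10 (S(P) = √(10 - 20) = √(-10) = I*√10)
175*S(12*(-3)) = 175*(I*√10) = 175*I*√10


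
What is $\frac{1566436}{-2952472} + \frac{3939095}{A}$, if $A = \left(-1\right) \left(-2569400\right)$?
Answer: $\frac{190131675861}{189652038920} \approx 1.0025$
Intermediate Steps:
$A = 2569400$
$\frac{1566436}{-2952472} + \frac{3939095}{A} = \frac{1566436}{-2952472} + \frac{3939095}{2569400} = 1566436 \left(- \frac{1}{2952472}\right) + 3939095 \cdot \frac{1}{2569400} = - \frac{391609}{738118} + \frac{787819}{513880} = \frac{190131675861}{189652038920}$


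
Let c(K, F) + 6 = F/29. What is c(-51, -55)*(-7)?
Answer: 1603/29 ≈ 55.276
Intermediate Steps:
c(K, F) = -6 + F/29
c(-51, -55)*(-7) = (-6 + (1/29)*(-55))*(-7) = (-6 - 55/29)*(-7) = -229/29*(-7) = 1603/29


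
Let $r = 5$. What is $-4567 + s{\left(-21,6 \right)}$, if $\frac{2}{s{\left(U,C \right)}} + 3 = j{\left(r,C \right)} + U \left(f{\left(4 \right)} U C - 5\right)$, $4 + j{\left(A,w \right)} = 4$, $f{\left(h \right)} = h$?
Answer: $- \frac{24401480}{5343} \approx -4567.0$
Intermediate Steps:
$j{\left(A,w \right)} = 0$ ($j{\left(A,w \right)} = -4 + 4 = 0$)
$s{\left(U,C \right)} = \frac{2}{-3 + U \left(-5 + 4 C U\right)}$ ($s{\left(U,C \right)} = \frac{2}{-3 + \left(0 + U \left(4 U C - 5\right)\right)} = \frac{2}{-3 + \left(0 + U \left(4 C U - 5\right)\right)} = \frac{2}{-3 + \left(0 + U \left(-5 + 4 C U\right)\right)} = \frac{2}{-3 + U \left(-5 + 4 C U\right)}$)
$-4567 + s{\left(-21,6 \right)} = -4567 + \frac{2}{-3 - -105 + 4 \cdot 6 \left(-21\right)^{2}} = -4567 + \frac{2}{-3 + 105 + 4 \cdot 6 \cdot 441} = -4567 + \frac{2}{-3 + 105 + 10584} = -4567 + \frac{2}{10686} = -4567 + 2 \cdot \frac{1}{10686} = -4567 + \frac{1}{5343} = - \frac{24401480}{5343}$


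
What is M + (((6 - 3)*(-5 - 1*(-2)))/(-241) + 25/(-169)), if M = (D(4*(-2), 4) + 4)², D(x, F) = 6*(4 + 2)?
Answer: 65161896/40729 ≈ 1599.9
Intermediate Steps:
D(x, F) = 36 (D(x, F) = 6*6 = 36)
M = 1600 (M = (36 + 4)² = 40² = 1600)
M + (((6 - 3)*(-5 - 1*(-2)))/(-241) + 25/(-169)) = 1600 + (((6 - 3)*(-5 - 1*(-2)))/(-241) + 25/(-169)) = 1600 + ((3*(-5 + 2))*(-1/241) + 25*(-1/169)) = 1600 + ((3*(-3))*(-1/241) - 25/169) = 1600 + (-9*(-1/241) - 25/169) = 1600 + (9/241 - 25/169) = 1600 - 4504/40729 = 65161896/40729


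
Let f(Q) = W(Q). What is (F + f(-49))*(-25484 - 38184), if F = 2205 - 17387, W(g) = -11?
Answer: 967307924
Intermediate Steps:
f(Q) = -11
F = -15182
(F + f(-49))*(-25484 - 38184) = (-15182 - 11)*(-25484 - 38184) = -15193*(-63668) = 967307924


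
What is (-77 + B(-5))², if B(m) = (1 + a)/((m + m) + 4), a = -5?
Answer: 52441/9 ≈ 5826.8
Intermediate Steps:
B(m) = -4/(4 + 2*m) (B(m) = (1 - 5)/((m + m) + 4) = -4/(2*m + 4) = -4/(4 + 2*m))
(-77 + B(-5))² = (-77 - 2/(2 - 5))² = (-77 - 2/(-3))² = (-77 - 2*(-⅓))² = (-77 + ⅔)² = (-229/3)² = 52441/9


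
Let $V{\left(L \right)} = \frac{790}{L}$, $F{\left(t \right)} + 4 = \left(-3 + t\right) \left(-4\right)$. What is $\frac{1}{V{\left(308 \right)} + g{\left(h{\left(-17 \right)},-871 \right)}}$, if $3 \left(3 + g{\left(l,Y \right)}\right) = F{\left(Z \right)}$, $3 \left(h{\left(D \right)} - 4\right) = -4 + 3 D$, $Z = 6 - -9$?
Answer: $- \frac{462}{8209} \approx -0.05628$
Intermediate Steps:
$Z = 15$ ($Z = 6 + 9 = 15$)
$F{\left(t \right)} = 8 - 4 t$ ($F{\left(t \right)} = -4 + \left(-3 + t\right) \left(-4\right) = -4 - \left(-12 + 4 t\right) = 8 - 4 t$)
$h{\left(D \right)} = \frac{8}{3} + D$ ($h{\left(D \right)} = 4 + \frac{-4 + 3 D}{3} = 4 + \left(- \frac{4}{3} + D\right) = \frac{8}{3} + D$)
$g{\left(l,Y \right)} = - \frac{61}{3}$ ($g{\left(l,Y \right)} = -3 + \frac{8 - 60}{3} = -3 + \frac{1}{3} \left(-52\right) = -3 - \frac{52}{3} = - \frac{61}{3}$)
$\frac{1}{V{\left(308 \right)} + g{\left(h{\left(-17 \right)},-871 \right)}} = \frac{1}{\frac{790}{308} - \frac{61}{3}} = \frac{1}{790 \cdot \frac{1}{308} - \frac{61}{3}} = \frac{1}{\frac{395}{154} - \frac{61}{3}} = \frac{1}{- \frac{8209}{462}} = - \frac{462}{8209}$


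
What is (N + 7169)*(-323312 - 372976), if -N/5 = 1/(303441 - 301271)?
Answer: -1083196093680/217 ≈ -4.9917e+9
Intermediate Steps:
N = -1/434 (N = -5/(303441 - 301271) = -5/2170 = -5*1/2170 = -1/434 ≈ -0.0023041)
(N + 7169)*(-323312 - 372976) = (-1/434 + 7169)*(-323312 - 372976) = (3111345/434)*(-696288) = -1083196093680/217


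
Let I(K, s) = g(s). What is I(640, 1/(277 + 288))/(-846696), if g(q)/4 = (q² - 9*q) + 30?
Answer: -4785833/33785816325 ≈ -0.00014165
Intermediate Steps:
g(q) = 120 - 36*q + 4*q² (g(q) = 4*((q² - 9*q) + 30) = 4*(30 + q² - 9*q) = 120 - 36*q + 4*q²)
I(K, s) = 120 - 36*s + 4*s²
I(640, 1/(277 + 288))/(-846696) = (120 - 36/(277 + 288) + 4*(1/(277 + 288))²)/(-846696) = (120 - 36/565 + 4*(1/565)²)*(-1/846696) = (120 - 36*1/565 + 4*(1/565)²)*(-1/846696) = (120 - 36/565 + 4*(1/319225))*(-1/846696) = (120 - 36/565 + 4/319225)*(-1/846696) = (38286664/319225)*(-1/846696) = -4785833/33785816325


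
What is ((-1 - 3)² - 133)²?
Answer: 13689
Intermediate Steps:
((-1 - 3)² - 133)² = ((-4)² - 133)² = (16 - 133)² = (-117)² = 13689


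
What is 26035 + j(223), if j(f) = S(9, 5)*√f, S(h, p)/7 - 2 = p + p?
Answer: 26035 + 84*√223 ≈ 27289.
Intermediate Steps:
S(h, p) = 14 + 14*p (S(h, p) = 14 + 7*(p + p) = 14 + 7*(2*p) = 14 + 14*p)
j(f) = 84*√f (j(f) = (14 + 14*5)*√f = (14 + 70)*√f = 84*√f)
26035 + j(223) = 26035 + 84*√223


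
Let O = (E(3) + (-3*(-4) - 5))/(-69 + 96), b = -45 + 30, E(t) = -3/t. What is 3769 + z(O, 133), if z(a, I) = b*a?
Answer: 11297/3 ≈ 3765.7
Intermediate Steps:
b = -15
O = 2/9 (O = (-3/3 + (-3*(-4) - 5))/(-69 + 96) = (-3*⅓ + (12 - 5))/27 = (-1 + 7)*(1/27) = 6*(1/27) = 2/9 ≈ 0.22222)
z(a, I) = -15*a
3769 + z(O, 133) = 3769 - 15*2/9 = 3769 - 10/3 = 11297/3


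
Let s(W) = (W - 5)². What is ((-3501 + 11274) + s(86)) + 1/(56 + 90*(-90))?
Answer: 115302695/8044 ≈ 14334.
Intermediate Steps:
s(W) = (-5 + W)²
((-3501 + 11274) + s(86)) + 1/(56 + 90*(-90)) = ((-3501 + 11274) + (-5 + 86)²) + 1/(56 + 90*(-90)) = (7773 + 81²) + 1/(56 - 8100) = (7773 + 6561) + 1/(-8044) = 14334 - 1/8044 = 115302695/8044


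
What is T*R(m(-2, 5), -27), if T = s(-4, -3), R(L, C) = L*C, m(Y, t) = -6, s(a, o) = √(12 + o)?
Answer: 486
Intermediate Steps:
R(L, C) = C*L
T = 3 (T = √(12 - 3) = √9 = 3)
T*R(m(-2, 5), -27) = 3*(-27*(-6)) = 3*162 = 486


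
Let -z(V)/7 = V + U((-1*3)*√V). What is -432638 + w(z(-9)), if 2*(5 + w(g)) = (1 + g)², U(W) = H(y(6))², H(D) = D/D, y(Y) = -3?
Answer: -862037/2 ≈ -4.3102e+5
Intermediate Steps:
H(D) = 1
U(W) = 1 (U(W) = 1² = 1)
z(V) = -7 - 7*V (z(V) = -7*(V + 1) = -7*(1 + V) = -7 - 7*V)
w(g) = -5 + (1 + g)²/2
-432638 + w(z(-9)) = -432638 + (-5 + (1 + (-7 - 7*(-9)))²/2) = -432638 + (-5 + (1 + (-7 + 63))²/2) = -432638 + (-5 + (1 + 56)²/2) = -432638 + (-5 + (½)*57²) = -432638 + (-5 + (½)*3249) = -432638 + (-5 + 3249/2) = -432638 + 3239/2 = -862037/2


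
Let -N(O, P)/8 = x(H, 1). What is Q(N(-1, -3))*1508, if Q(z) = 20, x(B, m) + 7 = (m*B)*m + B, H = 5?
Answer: 30160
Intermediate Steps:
x(B, m) = -7 + B + B*m**2 (x(B, m) = -7 + ((m*B)*m + B) = -7 + ((B*m)*m + B) = -7 + (B*m**2 + B) = -7 + (B + B*m**2) = -7 + B + B*m**2)
N(O, P) = -24 (N(O, P) = -8*(-7 + 5 + 5*1**2) = -8*(-7 + 5 + 5*1) = -8*(-7 + 5 + 5) = -8*3 = -24)
Q(N(-1, -3))*1508 = 20*1508 = 30160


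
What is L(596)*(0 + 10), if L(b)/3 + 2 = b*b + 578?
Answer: 10673760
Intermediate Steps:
L(b) = 1728 + 3*b² (L(b) = -6 + 3*(b*b + 578) = -6 + 3*(b² + 578) = -6 + 3*(578 + b²) = -6 + (1734 + 3*b²) = 1728 + 3*b²)
L(596)*(0 + 10) = (1728 + 3*596²)*(0 + 10) = (1728 + 3*355216)*10 = (1728 + 1065648)*10 = 1067376*10 = 10673760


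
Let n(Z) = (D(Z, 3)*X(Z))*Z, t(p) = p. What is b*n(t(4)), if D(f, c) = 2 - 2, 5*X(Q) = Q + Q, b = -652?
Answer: 0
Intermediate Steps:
X(Q) = 2*Q/5 (X(Q) = (Q + Q)/5 = (2*Q)/5 = 2*Q/5)
D(f, c) = 0
n(Z) = 0 (n(Z) = (0*(2*Z/5))*Z = 0*Z = 0)
b*n(t(4)) = -652*0 = 0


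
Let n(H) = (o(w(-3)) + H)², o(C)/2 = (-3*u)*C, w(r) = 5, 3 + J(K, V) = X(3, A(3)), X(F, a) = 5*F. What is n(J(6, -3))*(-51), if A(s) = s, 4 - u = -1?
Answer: -971244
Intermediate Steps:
u = 5 (u = 4 - 1*(-1) = 4 + 1 = 5)
J(K, V) = 12 (J(K, V) = -3 + 5*3 = -3 + 15 = 12)
o(C) = -30*C (o(C) = 2*((-3*5)*C) = 2*(-15*C) = -30*C)
n(H) = (-150 + H)² (n(H) = (-30*5 + H)² = (-150 + H)²)
n(J(6, -3))*(-51) = (-150 + 12)²*(-51) = (-138)²*(-51) = 19044*(-51) = -971244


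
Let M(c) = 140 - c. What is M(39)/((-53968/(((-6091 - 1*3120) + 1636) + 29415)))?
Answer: -137865/3373 ≈ -40.873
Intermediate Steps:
M(39)/((-53968/(((-6091 - 1*3120) + 1636) + 29415))) = (140 - 1*39)/((-53968/(((-6091 - 1*3120) + 1636) + 29415))) = (140 - 39)/((-53968/(((-6091 - 3120) + 1636) + 29415))) = 101/((-53968/((-9211 + 1636) + 29415))) = 101/((-53968/(-7575 + 29415))) = 101/((-53968/21840)) = 101/((-53968*1/21840)) = 101/(-3373/1365) = 101*(-1365/3373) = -137865/3373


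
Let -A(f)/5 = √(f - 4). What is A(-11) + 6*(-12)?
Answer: -72 - 5*I*√15 ≈ -72.0 - 19.365*I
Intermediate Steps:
A(f) = -5*√(-4 + f) (A(f) = -5*√(f - 4) = -5*√(-4 + f))
A(-11) + 6*(-12) = -5*√(-4 - 11) + 6*(-12) = -5*I*√15 - 72 = -72 - 5*I*√15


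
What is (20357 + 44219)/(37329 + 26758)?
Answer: 64576/64087 ≈ 1.0076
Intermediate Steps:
(20357 + 44219)/(37329 + 26758) = 64576/64087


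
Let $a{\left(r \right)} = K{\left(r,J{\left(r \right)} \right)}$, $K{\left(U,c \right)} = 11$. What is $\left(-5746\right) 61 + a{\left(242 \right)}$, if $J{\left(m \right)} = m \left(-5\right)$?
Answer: $-350495$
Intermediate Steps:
$J{\left(m \right)} = - 5 m$
$a{\left(r \right)} = 11$
$\left(-5746\right) 61 + a{\left(242 \right)} = \left(-5746\right) 61 + 11 = -350506 + 11 = -350495$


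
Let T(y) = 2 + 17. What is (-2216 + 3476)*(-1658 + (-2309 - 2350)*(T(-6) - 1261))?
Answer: 7288873200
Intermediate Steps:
T(y) = 19
(-2216 + 3476)*(-1658 + (-2309 - 2350)*(T(-6) - 1261)) = (-2216 + 3476)*(-1658 + (-2309 - 2350)*(19 - 1261)) = 1260*(-1658 - 4659*(-1242)) = 1260*(-1658 + 5786478) = 1260*5784820 = 7288873200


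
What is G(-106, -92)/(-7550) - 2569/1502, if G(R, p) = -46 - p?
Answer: -9732521/5670050 ≈ -1.7165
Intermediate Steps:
G(-106, -92)/(-7550) - 2569/1502 = (-46 - 1*(-92))/(-7550) - 2569/1502 = (-46 + 92)*(-1/7550) - 2569*1/1502 = 46*(-1/7550) - 2569/1502 = -23/3775 - 2569/1502 = -9732521/5670050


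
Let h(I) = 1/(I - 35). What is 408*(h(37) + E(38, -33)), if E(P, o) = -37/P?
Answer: -3672/19 ≈ -193.26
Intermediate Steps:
h(I) = 1/(-35 + I)
408*(h(37) + E(38, -33)) = 408*(1/(-35 + 37) - 37/38) = 408*(1/2 - 37*1/38) = 408*(½ - 37/38) = 408*(-9/19) = -3672/19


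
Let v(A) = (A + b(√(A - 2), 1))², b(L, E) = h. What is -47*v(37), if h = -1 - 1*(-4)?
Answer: -75200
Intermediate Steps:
h = 3 (h = -1 + 4 = 3)
b(L, E) = 3
v(A) = (3 + A)² (v(A) = (A + 3)² = (3 + A)²)
-47*v(37) = -47*(3 + 37)² = -47*40² = -47*1600 = -75200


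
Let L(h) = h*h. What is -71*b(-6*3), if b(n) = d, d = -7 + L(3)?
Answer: -142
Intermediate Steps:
L(h) = h²
d = 2 (d = -7 + 3² = -7 + 9 = 2)
b(n) = 2
-71*b(-6*3) = -71*2 = -142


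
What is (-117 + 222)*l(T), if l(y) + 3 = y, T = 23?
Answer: 2100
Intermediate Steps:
l(y) = -3 + y
(-117 + 222)*l(T) = (-117 + 222)*(-3 + 23) = 105*20 = 2100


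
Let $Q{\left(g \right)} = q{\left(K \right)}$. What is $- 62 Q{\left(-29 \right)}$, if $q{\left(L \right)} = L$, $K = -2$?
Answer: $124$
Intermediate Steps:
$Q{\left(g \right)} = -2$
$- 62 Q{\left(-29 \right)} = \left(-62\right) \left(-2\right) = 124$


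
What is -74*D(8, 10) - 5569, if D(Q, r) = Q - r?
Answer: -5421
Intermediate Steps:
-74*D(8, 10) - 5569 = -74*(8 - 1*10) - 5569 = -74*(8 - 10) - 5569 = -74*(-2) - 5569 = 148 - 5569 = -5421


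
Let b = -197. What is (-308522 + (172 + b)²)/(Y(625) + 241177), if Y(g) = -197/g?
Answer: -192435625/150735428 ≈ -1.2766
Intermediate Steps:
(-308522 + (172 + b)²)/(Y(625) + 241177) = (-308522 + (172 - 197)²)/(-197/625 + 241177) = (-308522 + (-25)²)/(-197*1/625 + 241177) = (-308522 + 625)/(-197/625 + 241177) = -307897/150735428/625 = -307897*625/150735428 = -192435625/150735428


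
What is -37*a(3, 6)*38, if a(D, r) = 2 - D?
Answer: 1406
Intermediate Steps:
-37*a(3, 6)*38 = -37*(2 - 1*3)*38 = -37*(2 - 3)*38 = -37*(-1)*38 = 37*38 = 1406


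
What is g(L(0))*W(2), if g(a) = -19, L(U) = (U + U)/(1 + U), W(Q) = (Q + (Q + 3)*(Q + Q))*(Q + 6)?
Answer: -3344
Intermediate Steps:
W(Q) = (6 + Q)*(Q + 2*Q*(3 + Q)) (W(Q) = (Q + (3 + Q)*(2*Q))*(6 + Q) = (Q + 2*Q*(3 + Q))*(6 + Q) = (6 + Q)*(Q + 2*Q*(3 + Q)))
L(U) = 2*U/(1 + U) (L(U) = (2*U)/(1 + U) = 2*U/(1 + U))
g(L(0))*W(2) = -38*(42 + 2*2² + 19*2) = -38*(42 + 2*4 + 38) = -38*(42 + 8 + 38) = -38*88 = -19*176 = -3344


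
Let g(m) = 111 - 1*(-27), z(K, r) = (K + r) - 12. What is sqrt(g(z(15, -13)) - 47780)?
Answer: I*sqrt(47642) ≈ 218.27*I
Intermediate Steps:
z(K, r) = -12 + K + r
g(m) = 138 (g(m) = 111 + 27 = 138)
sqrt(g(z(15, -13)) - 47780) = sqrt(138 - 47780) = sqrt(-47642) = I*sqrt(47642)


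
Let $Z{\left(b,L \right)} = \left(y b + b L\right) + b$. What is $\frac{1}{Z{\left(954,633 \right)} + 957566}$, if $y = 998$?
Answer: $\frac{1}{2514494} \approx 3.9769 \cdot 10^{-7}$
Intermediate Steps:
$Z{\left(b,L \right)} = 999 b + L b$ ($Z{\left(b,L \right)} = \left(998 b + b L\right) + b = \left(998 b + L b\right) + b = 999 b + L b$)
$\frac{1}{Z{\left(954,633 \right)} + 957566} = \frac{1}{954 \left(999 + 633\right) + 957566} = \frac{1}{954 \cdot 1632 + 957566} = \frac{1}{1556928 + 957566} = \frac{1}{2514494}$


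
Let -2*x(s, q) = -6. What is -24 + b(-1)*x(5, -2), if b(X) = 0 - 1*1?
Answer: -27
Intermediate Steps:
x(s, q) = 3 (x(s, q) = -½*(-6) = 3)
b(X) = -1 (b(X) = 0 - 1 = -1)
-24 + b(-1)*x(5, -2) = -24 - 1*3 = -24 - 3 = -27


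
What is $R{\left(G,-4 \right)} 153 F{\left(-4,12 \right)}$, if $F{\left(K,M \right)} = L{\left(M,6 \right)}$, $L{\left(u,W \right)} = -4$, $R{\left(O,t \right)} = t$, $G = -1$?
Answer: $2448$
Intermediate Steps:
$F{\left(K,M \right)} = -4$
$R{\left(G,-4 \right)} 153 F{\left(-4,12 \right)} = \left(-4\right) 153 \left(-4\right) = \left(-612\right) \left(-4\right) = 2448$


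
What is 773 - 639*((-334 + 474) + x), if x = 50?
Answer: -120637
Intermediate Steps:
773 - 639*((-334 + 474) + x) = 773 - 639*((-334 + 474) + 50) = 773 - 639*(140 + 50) = 773 - 639*190 = 773 - 121410 = -120637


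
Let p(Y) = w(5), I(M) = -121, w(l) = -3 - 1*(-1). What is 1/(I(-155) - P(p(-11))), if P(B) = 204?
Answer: -1/325 ≈ -0.0030769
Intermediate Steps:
w(l) = -2 (w(l) = -3 + 1 = -2)
p(Y) = -2
1/(I(-155) - P(p(-11))) = 1/(-121 - 1*204) = 1/(-121 - 204) = 1/(-325) = -1/325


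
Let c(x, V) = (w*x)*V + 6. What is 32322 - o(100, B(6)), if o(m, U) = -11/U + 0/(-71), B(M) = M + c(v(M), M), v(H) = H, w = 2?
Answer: 2715059/84 ≈ 32322.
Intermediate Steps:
c(x, V) = 6 + 2*V*x (c(x, V) = (2*x)*V + 6 = 2*V*x + 6 = 6 + 2*V*x)
B(M) = 6 + M + 2*M² (B(M) = M + (6 + 2*M*M) = M + (6 + 2*M²) = 6 + M + 2*M²)
o(m, U) = -11/U (o(m, U) = -11/U + 0*(-1/71) = -11/U + 0 = -11/U)
32322 - o(100, B(6)) = 32322 - (-11)/(6 + 6 + 2*6²) = 32322 - (-11)/(6 + 6 + 2*36) = 32322 - (-11)/(6 + 6 + 72) = 32322 - (-11)/84 = 32322 - 1*(-11/84) = 32322 + 11/84 = 2715059/84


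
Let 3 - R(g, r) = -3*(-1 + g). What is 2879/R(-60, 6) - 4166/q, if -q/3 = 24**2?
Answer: -58681/4320 ≈ -13.584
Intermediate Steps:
q = -1728 (q = -3*24**2 = -3*576 = -1728)
R(g, r) = 3*g (R(g, r) = 3 - (-3)*(-1 + g) = 3 - (3 - 3*g) = 3 + (-3 + 3*g) = 3*g)
2879/R(-60, 6) - 4166/q = 2879/((3*(-60))) - 4166/(-1728) = 2879/(-180) - 4166*(-1/1728) = 2879*(-1/180) + 2083/864 = -2879/180 + 2083/864 = -58681/4320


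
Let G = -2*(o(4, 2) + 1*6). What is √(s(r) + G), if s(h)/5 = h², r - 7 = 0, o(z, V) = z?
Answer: 15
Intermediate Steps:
r = 7 (r = 7 + 0 = 7)
s(h) = 5*h²
G = -20 (G = -2*(4 + 1*6) = -2*(4 + 6) = -2*10 = -20)
√(s(r) + G) = √(5*7² - 20) = √(5*49 - 20) = √(245 - 20) = √225 = 15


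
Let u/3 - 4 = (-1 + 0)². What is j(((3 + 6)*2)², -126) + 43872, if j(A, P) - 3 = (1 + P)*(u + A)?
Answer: 1500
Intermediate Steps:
u = 15 (u = 12 + 3*(-1 + 0)² = 12 + 3*(-1)² = 12 + 3*1 = 12 + 3 = 15)
j(A, P) = 3 + (1 + P)*(15 + A)
j(((3 + 6)*2)², -126) + 43872 = (18 + ((3 + 6)*2)² + 15*(-126) + ((3 + 6)*2)²*(-126)) + 43872 = (18 + (9*2)² - 1890 + (9*2)²*(-126)) + 43872 = (18 + 18² - 1890 + 18²*(-126)) + 43872 = (18 + 324 - 1890 + 324*(-126)) + 43872 = (18 + 324 - 1890 - 40824) + 43872 = -42372 + 43872 = 1500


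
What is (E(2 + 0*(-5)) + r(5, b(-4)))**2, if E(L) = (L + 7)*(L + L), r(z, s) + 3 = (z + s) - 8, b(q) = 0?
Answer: 900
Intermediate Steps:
r(z, s) = -11 + s + z (r(z, s) = -3 + ((z + s) - 8) = -3 + ((s + z) - 8) = -3 + (-8 + s + z) = -11 + s + z)
E(L) = 2*L*(7 + L) (E(L) = (7 + L)*(2*L) = 2*L*(7 + L))
(E(2 + 0*(-5)) + r(5, b(-4)))**2 = (2*(2 + 0*(-5))*(7 + (2 + 0*(-5))) + (-11 + 0 + 5))**2 = (2*(2 + 0)*(7 + (2 + 0)) - 6)**2 = (2*2*(7 + 2) - 6)**2 = (2*2*9 - 6)**2 = (36 - 6)**2 = 30**2 = 900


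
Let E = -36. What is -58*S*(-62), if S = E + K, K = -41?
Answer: -276892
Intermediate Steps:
S = -77 (S = -36 - 41 = -77)
-58*S*(-62) = -58*(-77)*(-62) = 4466*(-62) = -276892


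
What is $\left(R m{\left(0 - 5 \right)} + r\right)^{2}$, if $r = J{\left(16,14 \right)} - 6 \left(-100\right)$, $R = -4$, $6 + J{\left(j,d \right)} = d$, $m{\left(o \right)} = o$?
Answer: $394384$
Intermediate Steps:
$J{\left(j,d \right)} = -6 + d$
$r = 608$ ($r = \left(-6 + 14\right) - 6 \left(-100\right) = 8 - -600 = 8 + 600 = 608$)
$\left(R m{\left(0 - 5 \right)} + r\right)^{2} = \left(- 4 \left(0 - 5\right) + 608\right)^{2} = \left(\left(-4\right) \left(-5\right) + 608\right)^{2} = \left(20 + 608\right)^{2} = 628^{2} = 394384$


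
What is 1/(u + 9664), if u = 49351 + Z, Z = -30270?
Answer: 1/28745 ≈ 3.4789e-5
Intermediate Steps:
u = 19081 (u = 49351 - 30270 = 19081)
1/(u + 9664) = 1/(19081 + 9664) = 1/28745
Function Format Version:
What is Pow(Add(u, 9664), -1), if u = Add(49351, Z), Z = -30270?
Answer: Rational(1, 28745) ≈ 3.4789e-5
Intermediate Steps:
u = 19081 (u = Add(49351, -30270) = 19081)
Pow(Add(u, 9664), -1) = Pow(Add(19081, 9664), -1) = Pow(28745, -1) = Rational(1, 28745)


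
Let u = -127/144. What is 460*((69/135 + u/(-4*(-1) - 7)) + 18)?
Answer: 934237/108 ≈ 8650.3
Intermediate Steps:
u = -127/144 (u = -127*1/144 = -127/144 ≈ -0.88194)
460*((69/135 + u/(-4*(-1) - 7)) + 18) = 460*((69/135 - 127/(144*(-4*(-1) - 7))) + 18) = 460*((69*(1/135) - 127/(144*(4 - 7))) + 18) = 460*((23/45 - 127/144/(-3)) + 18) = 460*((23/45 - 127/144*(-⅓)) + 18) = 460*((23/45 + 127/432) + 18) = 460*(1739/2160 + 18) = 460*(40619/2160) = 934237/108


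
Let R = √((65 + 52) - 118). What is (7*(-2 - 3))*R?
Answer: -35*I ≈ -35.0*I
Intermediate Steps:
R = I (R = √(117 - 118) = √(-1) = I ≈ 1.0*I)
(7*(-2 - 3))*R = (7*(-2 - 3))*I = (7*(-5))*I = -35*I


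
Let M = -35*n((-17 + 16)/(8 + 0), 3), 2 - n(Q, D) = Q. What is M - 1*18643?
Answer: -149739/8 ≈ -18717.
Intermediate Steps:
n(Q, D) = 2 - Q
M = -595/8 (M = -35*(2 - (-17 + 16)/(8 + 0)) = -35*(2 - (-1)/8) = -35*(2 - 1*(-⅛)) = -35*(2 + ⅛) = -35*17/8 = -595/8 ≈ -74.375)
M - 1*18643 = -595/8 - 1*18643 = -595/8 - 18643 = -149739/8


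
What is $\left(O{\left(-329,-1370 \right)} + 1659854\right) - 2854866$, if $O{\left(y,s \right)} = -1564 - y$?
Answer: $-1196247$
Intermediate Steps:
$\left(O{\left(-329,-1370 \right)} + 1659854\right) - 2854866 = \left(\left(-1564 - -329\right) + 1659854\right) - 2854866 = \left(\left(-1564 + 329\right) + 1659854\right) - 2854866 = \left(-1235 + 1659854\right) - 2854866 = 1658619 - 2854866 = -1196247$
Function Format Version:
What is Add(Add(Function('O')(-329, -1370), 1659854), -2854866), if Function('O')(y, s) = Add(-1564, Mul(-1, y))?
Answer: -1196247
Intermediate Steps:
Add(Add(Function('O')(-329, -1370), 1659854), -2854866) = Add(Add(Add(-1564, Mul(-1, -329)), 1659854), -2854866) = Add(Add(Add(-1564, 329), 1659854), -2854866) = Add(Add(-1235, 1659854), -2854866) = Add(1658619, -2854866) = -1196247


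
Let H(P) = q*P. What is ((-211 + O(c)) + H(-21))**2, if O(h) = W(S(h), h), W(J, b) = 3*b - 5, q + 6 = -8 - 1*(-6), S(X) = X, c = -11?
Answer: 6561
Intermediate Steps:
q = -8 (q = -6 + (-8 - 1*(-6)) = -6 + (-8 + 6) = -6 - 2 = -8)
W(J, b) = -5 + 3*b
O(h) = -5 + 3*h
H(P) = -8*P
((-211 + O(c)) + H(-21))**2 = ((-211 + (-5 + 3*(-11))) - 8*(-21))**2 = ((-211 + (-5 - 33)) + 168)**2 = ((-211 - 38) + 168)**2 = (-249 + 168)**2 = (-81)**2 = 6561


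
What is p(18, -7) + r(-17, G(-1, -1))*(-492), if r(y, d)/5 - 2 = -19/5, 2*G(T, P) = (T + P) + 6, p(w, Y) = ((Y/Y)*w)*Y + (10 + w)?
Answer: 4330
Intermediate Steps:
p(w, Y) = 10 + w + Y*w (p(w, Y) = (1*w)*Y + (10 + w) = w*Y + (10 + w) = Y*w + (10 + w) = 10 + w + Y*w)
G(T, P) = 3 + P/2 + T/2 (G(T, P) = ((T + P) + 6)/2 = ((P + T) + 6)/2 = (6 + P + T)/2 = 3 + P/2 + T/2)
r(y, d) = -9 (r(y, d) = 10 + 5*(-19/5) = 10 - 19 = -9)
p(18, -7) + r(-17, G(-1, -1))*(-492) = (10 + 18 - 7*18) - 9*(-492) = (10 + 18 - 126) + 4428 = -98 + 4428 = 4330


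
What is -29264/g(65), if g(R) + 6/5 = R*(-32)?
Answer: 73160/5203 ≈ 14.061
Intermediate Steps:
g(R) = -6/5 - 32*R (g(R) = -6/5 + R*(-32) = -6/5 - 32*R)
-29264/g(65) = -29264/(-6/5 - 32*65) = -29264/(-6/5 - 2080) = -29264/(-10406/5) = -29264*(-5/10406) = 73160/5203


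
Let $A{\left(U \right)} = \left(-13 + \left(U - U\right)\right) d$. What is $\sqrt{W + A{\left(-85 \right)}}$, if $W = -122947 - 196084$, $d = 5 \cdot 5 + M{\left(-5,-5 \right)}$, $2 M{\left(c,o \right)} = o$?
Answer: $\frac{i \sqrt{1277294}}{2} \approx 565.09 i$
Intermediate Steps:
$M{\left(c,o \right)} = \frac{o}{2}$
$d = \frac{45}{2}$ ($d = 5 \cdot 5 + \frac{1}{2} \left(-5\right) = 25 - \frac{5}{2} = \frac{45}{2} \approx 22.5$)
$W = -319031$
$A{\left(U \right)} = - \frac{585}{2}$ ($A{\left(U \right)} = \left(-13 + \left(U - U\right)\right) \frac{45}{2} = \left(-13 + 0\right) \frac{45}{2} = \left(-13\right) \frac{45}{2} = - \frac{585}{2}$)
$\sqrt{W + A{\left(-85 \right)}} = \sqrt{-319031 - \frac{585}{2}} = \sqrt{- \frac{638647}{2}} = \frac{i \sqrt{1277294}}{2}$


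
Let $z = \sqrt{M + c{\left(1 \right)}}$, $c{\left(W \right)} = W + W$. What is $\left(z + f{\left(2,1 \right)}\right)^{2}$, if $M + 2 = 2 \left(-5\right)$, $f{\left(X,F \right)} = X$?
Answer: $\left(2 + i \sqrt{10}\right)^{2} \approx -6.0 + 12.649 i$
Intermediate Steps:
$c{\left(W \right)} = 2 W$
$M = -12$ ($M = -2 + 2 \left(-5\right) = -2 - 10 = -12$)
$z = i \sqrt{10}$ ($z = \sqrt{-12 + 2 \cdot 1} = \sqrt{-12 + 2} = \sqrt{-10} = i \sqrt{10} \approx 3.1623 i$)
$\left(z + f{\left(2,1 \right)}\right)^{2} = \left(i \sqrt{10} + 2\right)^{2} = \left(2 + i \sqrt{10}\right)^{2}$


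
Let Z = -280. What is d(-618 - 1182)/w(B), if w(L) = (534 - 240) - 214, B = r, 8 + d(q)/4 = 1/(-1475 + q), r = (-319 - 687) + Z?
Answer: -26201/65500 ≈ -0.40002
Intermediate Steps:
r = -1286 (r = (-319 - 687) - 280 = -1006 - 280 = -1286)
d(q) = -32 + 4/(-1475 + q)
B = -1286
w(L) = 80 (w(L) = 294 - 214 = 80)
d(-618 - 1182)/w(B) = (4*(11801 - 8*(-618 - 1182))/(-1475 + (-618 - 1182)))/80 = (4*(11801 - 8*(-1800))/(-1475 - 1800))*(1/80) = (4*(11801 + 14400)/(-3275))*(1/80) = (4*(-1/3275)*26201)*(1/80) = -104804/3275*1/80 = -26201/65500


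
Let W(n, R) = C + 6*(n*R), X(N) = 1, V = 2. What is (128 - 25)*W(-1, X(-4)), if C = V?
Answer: -412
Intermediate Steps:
C = 2
W(n, R) = 2 + 6*R*n (W(n, R) = 2 + 6*(n*R) = 2 + 6*(R*n) = 2 + 6*R*n)
(128 - 25)*W(-1, X(-4)) = (128 - 25)*(2 + 6*1*(-1)) = 103*(2 - 6) = 103*(-4) = -412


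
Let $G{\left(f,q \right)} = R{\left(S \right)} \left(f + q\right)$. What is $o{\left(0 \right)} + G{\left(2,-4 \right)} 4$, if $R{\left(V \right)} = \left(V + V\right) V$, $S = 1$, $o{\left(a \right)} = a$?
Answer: $-16$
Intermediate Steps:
$R{\left(V \right)} = 2 V^{2}$ ($R{\left(V \right)} = 2 V V = 2 V^{2}$)
$G{\left(f,q \right)} = 2 f + 2 q$ ($G{\left(f,q \right)} = 2 \cdot 1^{2} \left(f + q\right) = 2 \cdot 1 \left(f + q\right) = 2 \left(f + q\right) = 2 f + 2 q$)
$o{\left(0 \right)} + G{\left(2,-4 \right)} 4 = 0 + \left(2 \cdot 2 + 2 \left(-4\right)\right) 4 = 0 + \left(4 - 8\right) 4 = 0 - 16 = -16$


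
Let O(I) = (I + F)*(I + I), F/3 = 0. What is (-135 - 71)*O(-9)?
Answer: -33372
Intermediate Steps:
F = 0 (F = 3*0 = 0)
O(I) = 2*I**2 (O(I) = (I + 0)*(I + I) = I*(2*I) = 2*I**2)
(-135 - 71)*O(-9) = (-135 - 71)*(2*(-9)**2) = -412*81 = -206*162 = -33372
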